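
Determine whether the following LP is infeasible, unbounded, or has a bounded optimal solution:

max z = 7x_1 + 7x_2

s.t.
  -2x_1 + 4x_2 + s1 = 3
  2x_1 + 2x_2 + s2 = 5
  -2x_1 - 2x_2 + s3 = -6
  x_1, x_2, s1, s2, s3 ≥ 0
The row 2x_1 + 2x_2 + s2 = 5 with s2 ≥ 0 requires 2x_1 + 2x_2 ≤ 5, while the row -2x_1 - 2x_2 + s3 = -6 with s3 ≥ 0 is equivalent to 2x_1 + 2x_2 ≥ 6. Together they would need 6 ≤ 2x_1 + 2x_2 ≤ 5, which is impossible since 6 > 5. No point satisfies all constraints.

Infeasible — the constraint set is empty.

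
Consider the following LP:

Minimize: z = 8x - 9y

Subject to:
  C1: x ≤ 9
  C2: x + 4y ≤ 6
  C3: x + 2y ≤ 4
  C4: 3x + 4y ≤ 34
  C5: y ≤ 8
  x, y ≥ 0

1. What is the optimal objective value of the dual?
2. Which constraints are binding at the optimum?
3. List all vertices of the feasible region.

1. -13.5 (by strong duality, equal to the primal optimum)
2. C2, x ≥ 0
3. (0, 0), (4, 0), (2, 1), (0, 1.5)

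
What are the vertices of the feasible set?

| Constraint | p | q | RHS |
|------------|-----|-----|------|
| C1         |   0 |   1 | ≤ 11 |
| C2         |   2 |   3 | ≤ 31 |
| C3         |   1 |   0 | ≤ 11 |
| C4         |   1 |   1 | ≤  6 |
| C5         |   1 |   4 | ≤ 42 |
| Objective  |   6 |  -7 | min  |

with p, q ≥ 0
Each vertex is the intersection of two constraint boundaries that also satisfies all remaining constraints:
  p = 0 and q = 0 → (0, 0)
  p + q = 6 and q = 0 → (6, 0)
  p + q = 6 and p = 0 → (0, 6)

Vertices: (0, 0), (6, 0), (0, 6)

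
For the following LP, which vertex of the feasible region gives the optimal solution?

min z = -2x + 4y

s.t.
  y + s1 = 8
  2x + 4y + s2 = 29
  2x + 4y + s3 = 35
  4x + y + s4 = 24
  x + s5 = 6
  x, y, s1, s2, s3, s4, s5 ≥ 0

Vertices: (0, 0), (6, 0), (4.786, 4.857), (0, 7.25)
Evaluating z = -2x + 4y at each vertex:
  (0, 0): z = 0
  (6, 0): z = -12
  (4.786, 4.857): z = 9.857
  (0, 7.25): z = 29

The smallest value is z = -12, attained at (6, 0).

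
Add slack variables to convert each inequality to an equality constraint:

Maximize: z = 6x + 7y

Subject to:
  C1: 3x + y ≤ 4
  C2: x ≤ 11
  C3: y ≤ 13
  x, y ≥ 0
max z = 6x + 7y

s.t.
  3x + y + s1 = 4
  x + s2 = 11
  y + s3 = 13
  x, y, s1, s2, s3 ≥ 0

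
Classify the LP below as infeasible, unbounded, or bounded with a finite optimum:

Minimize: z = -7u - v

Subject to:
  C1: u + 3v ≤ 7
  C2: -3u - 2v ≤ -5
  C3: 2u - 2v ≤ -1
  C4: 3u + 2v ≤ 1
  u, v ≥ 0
C4 requires 3u + 2v ≤ 1, while C2 (-3u - 2v ≤ -5) is equivalent to 3u + 2v ≥ 5. Together they would need 5 ≤ 3u + 2v ≤ 1, which is impossible since 5 > 1. No point satisfies all constraints.

The feasible region is empty; the LP is infeasible.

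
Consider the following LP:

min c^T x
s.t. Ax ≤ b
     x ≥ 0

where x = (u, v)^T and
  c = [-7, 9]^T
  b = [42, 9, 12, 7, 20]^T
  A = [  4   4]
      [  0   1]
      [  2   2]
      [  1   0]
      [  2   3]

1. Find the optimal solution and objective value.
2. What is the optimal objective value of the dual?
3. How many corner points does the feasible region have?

1. u = 6, v = 0, z = -42
2. -42 (by strong duality, equal to the primal optimum)
3. 3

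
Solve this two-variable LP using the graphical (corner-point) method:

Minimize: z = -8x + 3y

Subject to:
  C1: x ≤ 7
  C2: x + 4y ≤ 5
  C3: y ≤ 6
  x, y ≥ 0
Each vertex is the intersection of two constraint boundaries that also satisfies all remaining constraints:
  x = 0 and y = 0 → (0, 0)
  x + 4y = 5 and y = 0 → (5, 0)
  x + 4y = 5 and x = 0 → (0, 1.25)

Evaluating z = -8x + 3y at each vertex:
  (0, 0): z = 0
  (5, 0): z = -40
  (0, 1.25): z = 3.75

The minimum is at (5, 0) with z = -40.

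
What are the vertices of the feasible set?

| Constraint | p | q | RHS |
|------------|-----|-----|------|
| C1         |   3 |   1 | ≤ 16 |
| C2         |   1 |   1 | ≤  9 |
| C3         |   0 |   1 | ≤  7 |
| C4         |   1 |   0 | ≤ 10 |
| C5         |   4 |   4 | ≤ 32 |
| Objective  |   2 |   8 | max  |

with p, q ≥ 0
Each vertex is the intersection of two constraint boundaries that also satisfies all remaining constraints:
  p = 0 and q = 0 → (0, 0)
  3p + q = 16 and q = 0 → (5.333, 0)
  3p + q = 16 and 4p + 4q = 32 → (4, 4)
  q = 7 and 4p + 4q = 32 → (1, 7)
  q = 7 and p = 0 → (0, 7)

Vertices: (0, 0), (5.333, 0), (4, 4), (1, 7), (0, 7)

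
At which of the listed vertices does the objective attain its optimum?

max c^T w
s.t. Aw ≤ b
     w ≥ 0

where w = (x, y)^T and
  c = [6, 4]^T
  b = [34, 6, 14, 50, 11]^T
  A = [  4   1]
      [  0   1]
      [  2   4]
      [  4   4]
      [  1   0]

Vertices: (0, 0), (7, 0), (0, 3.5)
(7, 0) with z = 42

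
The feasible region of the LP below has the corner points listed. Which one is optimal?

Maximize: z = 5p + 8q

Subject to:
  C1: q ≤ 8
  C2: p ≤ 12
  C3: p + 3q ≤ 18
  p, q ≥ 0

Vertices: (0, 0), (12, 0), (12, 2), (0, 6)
Evaluating z = 5p + 8q at each vertex:
  (0, 0): z = 0
  (12, 0): z = 60
  (12, 2): z = 76
  (0, 6): z = 48

The largest value is z = 76, attained at (12, 2).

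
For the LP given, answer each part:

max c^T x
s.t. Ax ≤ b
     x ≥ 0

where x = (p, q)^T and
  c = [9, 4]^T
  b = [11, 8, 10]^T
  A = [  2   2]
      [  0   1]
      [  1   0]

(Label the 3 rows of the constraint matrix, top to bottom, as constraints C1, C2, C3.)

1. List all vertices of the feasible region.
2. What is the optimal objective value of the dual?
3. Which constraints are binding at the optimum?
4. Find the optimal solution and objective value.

1. (0, 0), (5.5, 0), (0, 5.5)
2. 49.5 (by strong duality, equal to the primal optimum)
3. C1, q ≥ 0
4. p = 5.5, q = 0, z = 49.5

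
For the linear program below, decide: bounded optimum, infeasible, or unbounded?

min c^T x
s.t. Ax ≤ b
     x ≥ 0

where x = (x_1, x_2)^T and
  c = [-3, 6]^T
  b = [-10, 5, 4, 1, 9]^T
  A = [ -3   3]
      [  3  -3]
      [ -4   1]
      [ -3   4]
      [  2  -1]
One constraint requires 3x_1 - 3x_2 ≤ 5, while the constraint -3x_1 + 3x_2 ≤ -10 is equivalent to 3x_1 - 3x_2 ≥ 10. Together they would need 10 ≤ 3x_1 - 3x_2 ≤ 5, which is impossible since 10 > 5. No point satisfies all constraints.

The feasible region is empty; the LP is infeasible.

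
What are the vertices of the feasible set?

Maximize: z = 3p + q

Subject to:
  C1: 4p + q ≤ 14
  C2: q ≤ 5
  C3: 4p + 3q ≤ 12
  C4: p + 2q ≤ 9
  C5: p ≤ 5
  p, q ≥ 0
Each vertex is the intersection of two constraint boundaries that also satisfies all remaining constraints:
  p = 0 and q = 0 → (0, 0)
  4p + 3q = 12 and q = 0 → (3, 0)
  4p + 3q = 12 and p = 0 → (0, 4)

Vertices: (0, 0), (3, 0), (0, 4)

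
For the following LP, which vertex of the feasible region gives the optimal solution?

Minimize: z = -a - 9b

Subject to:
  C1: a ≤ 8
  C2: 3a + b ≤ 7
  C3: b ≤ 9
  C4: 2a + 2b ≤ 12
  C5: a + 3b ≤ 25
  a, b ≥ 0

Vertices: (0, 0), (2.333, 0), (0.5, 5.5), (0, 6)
Evaluating z = -a - 9b at each vertex:
  (0, 0): z = 0
  (2.333, 0): z = -2.333
  (0.5, 5.5): z = -50
  (0, 6): z = -54

The smallest value is z = -54, attained at (0, 6).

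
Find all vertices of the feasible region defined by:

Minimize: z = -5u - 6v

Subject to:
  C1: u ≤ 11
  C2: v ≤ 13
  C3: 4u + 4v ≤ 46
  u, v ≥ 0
Each vertex is the intersection of two constraint boundaries that also satisfies all remaining constraints:
  u = 0 and v = 0 → (0, 0)
  u = 11 and v = 0 → (11, 0)
  u = 11 and 4u + 4v = 46 → (11, 0.5)
  4u + 4v = 46 and u = 0 → (0, 11.5)

Vertices: (0, 0), (11, 0), (11, 0.5), (0, 11.5)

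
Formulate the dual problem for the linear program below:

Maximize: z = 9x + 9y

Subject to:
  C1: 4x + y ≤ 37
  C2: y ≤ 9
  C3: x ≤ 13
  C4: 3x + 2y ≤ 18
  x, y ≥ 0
Minimize: z = 37y1 + 9y2 + 13y3 + 18y4

Subject to:
  C1: -4y1 - y3 - 3y4 ≤ -9
  C2: -y1 - y2 - 2y4 ≤ -9
  y1, y2, y3, y4 ≥ 0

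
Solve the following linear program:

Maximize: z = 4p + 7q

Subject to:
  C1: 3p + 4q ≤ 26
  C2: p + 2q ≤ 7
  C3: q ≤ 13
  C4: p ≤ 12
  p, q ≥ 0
Each vertex is the intersection of two constraint boundaries that also satisfies all remaining constraints:
  p = 0 and q = 0 → (0, 0)
  p + 2q = 7 and q = 0 → (7, 0)
  p + 2q = 7 and p = 0 → (0, 3.5)

Evaluating z = 4p + 7q at each vertex:
  (0, 0): z = 0
  (7, 0): z = 28
  (0, 3.5): z = 24.5

The maximum is at (7, 0) with z = 28.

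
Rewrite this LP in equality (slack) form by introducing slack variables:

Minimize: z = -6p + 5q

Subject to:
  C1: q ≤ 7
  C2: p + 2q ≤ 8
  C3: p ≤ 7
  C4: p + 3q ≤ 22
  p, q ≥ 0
min z = -6p + 5q

s.t.
  q + s1 = 7
  p + 2q + s2 = 8
  p + s3 = 7
  p + 3q + s4 = 22
  p, q, s1, s2, s3, s4 ≥ 0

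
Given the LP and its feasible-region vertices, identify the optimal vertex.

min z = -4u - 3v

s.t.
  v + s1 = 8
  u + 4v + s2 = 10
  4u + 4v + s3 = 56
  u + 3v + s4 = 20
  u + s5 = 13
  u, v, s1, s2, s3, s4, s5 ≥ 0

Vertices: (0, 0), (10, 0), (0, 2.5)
Evaluating z = -4u - 3v at each vertex:
  (0, 0): z = 0
  (10, 0): z = -40
  (0, 2.5): z = -7.5

The smallest value is z = -40, attained at (10, 0).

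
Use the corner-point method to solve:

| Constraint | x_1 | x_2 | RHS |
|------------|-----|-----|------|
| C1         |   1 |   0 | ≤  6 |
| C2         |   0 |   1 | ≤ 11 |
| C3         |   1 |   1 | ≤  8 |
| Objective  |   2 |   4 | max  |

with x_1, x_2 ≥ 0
x_1 = 0, x_2 = 8, z = 32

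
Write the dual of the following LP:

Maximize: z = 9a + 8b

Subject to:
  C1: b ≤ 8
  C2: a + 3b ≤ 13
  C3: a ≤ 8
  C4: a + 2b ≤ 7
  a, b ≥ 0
Minimize: z = 8y1 + 13y2 + 8y3 + 7y4

Subject to:
  C1: -y2 - y3 - y4 ≤ -9
  C2: -y1 - 3y2 - 2y4 ≤ -8
  y1, y2, y3, y4 ≥ 0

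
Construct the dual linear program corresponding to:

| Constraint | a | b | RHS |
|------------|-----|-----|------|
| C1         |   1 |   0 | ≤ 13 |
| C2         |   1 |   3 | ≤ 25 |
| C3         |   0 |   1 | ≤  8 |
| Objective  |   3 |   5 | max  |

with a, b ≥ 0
Minimize: z = 13y1 + 25y2 + 8y3

Subject to:
  C1: -y1 - y2 ≤ -3
  C2: -3y2 - y3 ≤ -5
  y1, y2, y3 ≥ 0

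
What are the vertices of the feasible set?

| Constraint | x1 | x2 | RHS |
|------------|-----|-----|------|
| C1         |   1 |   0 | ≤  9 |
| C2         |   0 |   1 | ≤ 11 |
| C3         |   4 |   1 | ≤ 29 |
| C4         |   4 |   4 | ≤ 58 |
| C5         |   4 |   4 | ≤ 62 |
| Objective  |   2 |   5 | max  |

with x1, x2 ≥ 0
Each vertex is the intersection of two constraint boundaries that also satisfies all remaining constraints:
  x1 = 0 and x2 = 0 → (0, 0)
  4x1 + x2 = 29 and x2 = 0 → (7.25, 0)
  4x1 + x2 = 29 and 4x1 + 4x2 = 58 → (4.833, 9.667)
  x2 = 11 and 4x1 + 4x2 = 58 → (3.5, 11)
  x2 = 11 and x1 = 0 → (0, 11)

Vertices: (0, 0), (7.25, 0), (4.833, 9.667), (3.5, 11), (0, 11)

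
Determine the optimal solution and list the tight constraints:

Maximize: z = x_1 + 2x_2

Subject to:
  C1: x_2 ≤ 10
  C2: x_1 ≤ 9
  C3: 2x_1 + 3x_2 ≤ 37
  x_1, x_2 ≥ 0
Optimal: x_1 = 3.5, x_2 = 10
Slack at optimum:
  C1: slack = 0 (binding)
  C2: slack = 5.5
  C3: slack = 0 (binding)
  x_1 ≥ 0: x_1 = 3.5
  x_2 ≥ 0: x_2 = 10
Binding constraints: C1, C3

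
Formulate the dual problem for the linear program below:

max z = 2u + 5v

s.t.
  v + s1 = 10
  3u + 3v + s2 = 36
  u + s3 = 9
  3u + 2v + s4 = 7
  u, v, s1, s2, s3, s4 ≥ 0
Minimize: z = 10y1 + 36y2 + 9y3 + 7y4

Subject to:
  C1: -3y2 - y3 - 3y4 ≤ -2
  C2: -y1 - 3y2 - 2y4 ≤ -5
  y1, y2, y3, y4 ≥ 0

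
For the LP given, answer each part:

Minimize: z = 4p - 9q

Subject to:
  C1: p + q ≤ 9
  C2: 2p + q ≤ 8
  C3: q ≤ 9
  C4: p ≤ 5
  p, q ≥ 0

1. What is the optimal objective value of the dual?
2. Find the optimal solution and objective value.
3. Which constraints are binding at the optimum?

1. -72 (by strong duality, equal to the primal optimum)
2. p = 0, q = 8, z = -72
3. C2, p ≥ 0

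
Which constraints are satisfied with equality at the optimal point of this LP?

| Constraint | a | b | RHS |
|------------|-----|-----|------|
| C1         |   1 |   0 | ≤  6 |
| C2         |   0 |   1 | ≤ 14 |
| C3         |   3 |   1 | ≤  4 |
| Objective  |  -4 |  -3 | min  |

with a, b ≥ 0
Optimal: a = 0, b = 4
Binding: C3, a ≥ 0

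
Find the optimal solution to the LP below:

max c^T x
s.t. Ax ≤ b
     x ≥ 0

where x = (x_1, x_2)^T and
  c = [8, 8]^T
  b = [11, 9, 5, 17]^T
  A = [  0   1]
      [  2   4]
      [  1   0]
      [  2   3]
Each vertex is the intersection of two constraint boundaries that also satisfies all remaining constraints:
  x_1 = 0 and x_2 = 0 → (0, 0)
  2x_1 + 4x_2 = 9 and x_2 = 0 → (4.5, 0)
  2x_1 + 4x_2 = 9 and x_1 = 0 → (0, 2.25)

Evaluating z = 8x_1 + 8x_2 at each vertex:
  (0, 0): z = 0
  (4.5, 0): z = 36
  (0, 2.25): z = 18

The maximum is at (4.5, 0) with z = 36.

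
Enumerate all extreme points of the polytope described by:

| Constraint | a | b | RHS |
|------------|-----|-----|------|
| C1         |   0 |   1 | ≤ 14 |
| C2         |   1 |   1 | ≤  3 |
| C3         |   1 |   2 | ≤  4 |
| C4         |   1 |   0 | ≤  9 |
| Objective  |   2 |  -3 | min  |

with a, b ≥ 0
Each vertex is the intersection of two constraint boundaries that also satisfies all remaining constraints:
  a = 0 and b = 0 → (0, 0)
  a + b = 3 and b = 0 → (3, 0)
  a + b = 3 and a + 2b = 4 → (2, 1)
  a + 2b = 4 and a = 0 → (0, 2)

Vertices: (0, 0), (3, 0), (2, 1), (0, 2)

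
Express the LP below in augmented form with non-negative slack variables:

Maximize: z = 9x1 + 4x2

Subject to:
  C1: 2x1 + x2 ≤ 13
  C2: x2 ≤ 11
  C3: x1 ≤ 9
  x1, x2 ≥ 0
max z = 9x1 + 4x2

s.t.
  2x1 + x2 + s1 = 13
  x2 + s2 = 11
  x1 + s3 = 9
  x1, x2, s1, s2, s3 ≥ 0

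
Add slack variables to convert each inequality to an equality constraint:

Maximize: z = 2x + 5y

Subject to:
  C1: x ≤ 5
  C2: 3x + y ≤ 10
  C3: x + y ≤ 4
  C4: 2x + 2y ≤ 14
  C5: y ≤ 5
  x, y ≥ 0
max z = 2x + 5y

s.t.
  x + s1 = 5
  3x + y + s2 = 10
  x + y + s3 = 4
  2x + 2y + s4 = 14
  y + s5 = 5
  x, y, s1, s2, s3, s4, s5 ≥ 0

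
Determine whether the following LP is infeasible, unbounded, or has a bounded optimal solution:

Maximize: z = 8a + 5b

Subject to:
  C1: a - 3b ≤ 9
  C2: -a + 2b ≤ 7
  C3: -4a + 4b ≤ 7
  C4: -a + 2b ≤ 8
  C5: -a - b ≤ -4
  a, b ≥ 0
Feasible point: (2, 2) satisfies every constraint, so the LP is feasible.
Direction d = (3, 1): for each constraint row a, a·d ≤ 0 —
  (1)(3) + (-3)(1) = 0 ≤ 0
  (-1)(3) + (2)(1) = -1 ≤ 0
  (-4)(3) + (4)(1) = -8 ≤ 0
  (-1)(3) + (2)(1) = -1 ≤ 0
  (-1)(3) + (-1)(1) = -4 ≤ 0
and d ≥ 0, so (2, 2) + t·d stays feasible for every t ≥ 0. Along this ray z = 8a + 5b changes by 29 per unit t, so z → +∞.

Unbounded — the objective can increase without bound over the feasible region.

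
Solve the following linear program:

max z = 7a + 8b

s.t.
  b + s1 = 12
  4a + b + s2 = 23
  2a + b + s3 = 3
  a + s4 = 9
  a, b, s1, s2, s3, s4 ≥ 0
a = 0, b = 3, z = 24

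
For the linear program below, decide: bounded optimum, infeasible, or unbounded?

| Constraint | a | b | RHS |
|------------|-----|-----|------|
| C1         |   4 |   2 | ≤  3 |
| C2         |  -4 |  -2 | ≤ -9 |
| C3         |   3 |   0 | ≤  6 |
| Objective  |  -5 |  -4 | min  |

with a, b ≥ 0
C1 requires 4a + 2b ≤ 3, while C2 (-4a - 2b ≤ -9) is equivalent to 4a + 2b ≥ 9. Together they would need 9 ≤ 4a + 2b ≤ 3, which is impossible since 9 > 3. No point satisfies all constraints.

Infeasible: no point satisfies all constraints simultaneously.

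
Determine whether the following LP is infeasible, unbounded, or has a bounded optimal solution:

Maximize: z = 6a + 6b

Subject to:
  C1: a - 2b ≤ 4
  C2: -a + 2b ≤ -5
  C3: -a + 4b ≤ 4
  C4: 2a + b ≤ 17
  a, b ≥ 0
C1 requires a - 2b ≤ 4, while C2 (-a + 2b ≤ -5) is equivalent to a - 2b ≥ 5. Together they would need 5 ≤ a - 2b ≤ 4, which is impossible since 5 > 4. No point satisfies all constraints.

Infeasible: no point satisfies all constraints simultaneously.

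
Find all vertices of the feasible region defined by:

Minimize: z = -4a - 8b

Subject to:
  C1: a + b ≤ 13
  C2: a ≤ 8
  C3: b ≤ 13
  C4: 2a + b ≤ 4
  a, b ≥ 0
Each vertex is the intersection of two constraint boundaries that also satisfies all remaining constraints:
  a = 0 and b = 0 → (0, 0)
  2a + b = 4 and b = 0 → (2, 0)
  2a + b = 4 and a = 0 → (0, 4)

Vertices: (0, 0), (2, 0), (0, 4)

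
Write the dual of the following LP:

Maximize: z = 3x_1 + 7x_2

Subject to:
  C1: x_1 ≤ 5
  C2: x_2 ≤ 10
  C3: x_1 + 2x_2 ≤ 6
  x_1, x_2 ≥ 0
Minimize: z = 5y1 + 10y2 + 6y3

Subject to:
  C1: -y1 - y3 ≤ -3
  C2: -y2 - 2y3 ≤ -7
  y1, y2, y3 ≥ 0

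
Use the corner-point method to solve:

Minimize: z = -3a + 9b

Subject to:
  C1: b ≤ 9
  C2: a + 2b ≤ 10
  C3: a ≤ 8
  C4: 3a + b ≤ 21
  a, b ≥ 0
Each vertex is the intersection of two constraint boundaries that also satisfies all remaining constraints:
  a = 0 and b = 0 → (0, 0)
  3a + b = 21 and b = 0 → (7, 0)
  a + 2b = 10 and 3a + b = 21 → (6.4, 1.8)
  a + 2b = 10 and a = 0 → (0, 5)

Evaluating z = -3a + 9b at each vertex:
  (0, 0): z = 0
  (7, 0): z = -21
  (6.4, 1.8): z = -3
  (0, 5): z = 45

The minimum is at (7, 0) with z = -21.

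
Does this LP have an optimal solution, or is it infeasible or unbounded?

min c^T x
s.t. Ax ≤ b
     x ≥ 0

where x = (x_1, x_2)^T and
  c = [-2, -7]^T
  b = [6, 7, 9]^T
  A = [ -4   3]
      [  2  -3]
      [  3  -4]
Feasible point: (0, 0) satisfies every constraint, so the LP is feasible.
Direction d = (1, 1): for each constraint row a, a·d ≤ 0 —
  (-4)(1) + (3)(1) = -1 ≤ 0
  (2)(1) + (-3)(1) = -1 ≤ 0
  (3)(1) + (-4)(1) = -1 ≤ 0
and d ≥ 0, so (0, 0) + t·d stays feasible for every t ≥ 0. Along this ray z = -2x_1 - 7x_2 changes by -9 per unit t, so z → −∞.

The LP is unbounded; z can be made arbitrarily small.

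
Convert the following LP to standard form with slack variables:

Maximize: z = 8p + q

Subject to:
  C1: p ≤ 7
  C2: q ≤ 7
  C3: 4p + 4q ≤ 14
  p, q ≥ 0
max z = 8p + q

s.t.
  p + s1 = 7
  q + s2 = 7
  4p + 4q + s3 = 14
  p, q, s1, s2, s3 ≥ 0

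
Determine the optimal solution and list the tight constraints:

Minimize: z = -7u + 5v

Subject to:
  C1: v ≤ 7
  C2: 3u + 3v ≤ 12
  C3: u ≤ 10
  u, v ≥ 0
Optimal: u = 4, v = 0
Slack at optimum:
  C1: slack = 7
  C2: slack = 0 (binding)
  C3: slack = 6
  u ≥ 0: u = 4
  v ≥ 0: v = 0 (binding)
Binding constraints: C2, v ≥ 0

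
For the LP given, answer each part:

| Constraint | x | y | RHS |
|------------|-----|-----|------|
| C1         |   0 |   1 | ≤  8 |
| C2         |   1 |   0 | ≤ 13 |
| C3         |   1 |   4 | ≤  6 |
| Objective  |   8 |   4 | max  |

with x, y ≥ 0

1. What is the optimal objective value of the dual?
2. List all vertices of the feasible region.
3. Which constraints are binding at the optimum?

1. 48 (by strong duality, equal to the primal optimum)
2. (0, 0), (6, 0), (0, 1.5)
3. C3, y ≥ 0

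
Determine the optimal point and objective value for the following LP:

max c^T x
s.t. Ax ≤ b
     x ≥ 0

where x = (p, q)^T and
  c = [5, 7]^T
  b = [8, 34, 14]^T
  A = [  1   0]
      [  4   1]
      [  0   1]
Each vertex is the intersection of two constraint boundaries that also satisfies all remaining constraints:
  p = 0 and q = 0 → (0, 0)
  p = 8 and q = 0 → (8, 0)
  p = 8 and 4p + q = 34 → (8, 2)
  4p + q = 34 and q = 14 → (5, 14)
  q = 14 and p = 0 → (0, 14)

Evaluating z = 5p + 7q at each vertex:
  (0, 0): z = 0
  (8, 0): z = 40
  (8, 2): z = 54
  (5, 14): z = 123
  (0, 14): z = 98

The maximum is at (5, 14) with z = 123.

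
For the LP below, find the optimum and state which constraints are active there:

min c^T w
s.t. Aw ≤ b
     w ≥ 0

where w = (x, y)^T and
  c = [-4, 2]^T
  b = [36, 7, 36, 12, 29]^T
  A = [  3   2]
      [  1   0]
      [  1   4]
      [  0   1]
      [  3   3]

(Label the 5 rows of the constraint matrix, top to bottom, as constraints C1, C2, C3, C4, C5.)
Optimal: x = 7, y = 0
Binding: C2, y ≥ 0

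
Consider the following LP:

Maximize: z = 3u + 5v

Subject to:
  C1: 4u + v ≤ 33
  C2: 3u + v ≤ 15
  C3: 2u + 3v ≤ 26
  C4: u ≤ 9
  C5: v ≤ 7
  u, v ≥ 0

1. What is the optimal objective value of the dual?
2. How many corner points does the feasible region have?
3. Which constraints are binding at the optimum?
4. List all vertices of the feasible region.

1. 42.5 (by strong duality, equal to the primal optimum)
2. 5
3. C3, C5
4. (0, 0), (5, 0), (2.714, 6.857), (2.5, 7), (0, 7)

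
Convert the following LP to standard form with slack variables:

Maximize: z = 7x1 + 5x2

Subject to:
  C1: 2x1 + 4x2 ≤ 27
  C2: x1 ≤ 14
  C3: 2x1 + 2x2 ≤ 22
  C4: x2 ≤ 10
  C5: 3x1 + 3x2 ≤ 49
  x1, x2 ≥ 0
max z = 7x1 + 5x2

s.t.
  2x1 + 4x2 + s1 = 27
  x1 + s2 = 14
  2x1 + 2x2 + s3 = 22
  x2 + s4 = 10
  3x1 + 3x2 + s5 = 49
  x1, x2, s1, s2, s3, s4, s5 ≥ 0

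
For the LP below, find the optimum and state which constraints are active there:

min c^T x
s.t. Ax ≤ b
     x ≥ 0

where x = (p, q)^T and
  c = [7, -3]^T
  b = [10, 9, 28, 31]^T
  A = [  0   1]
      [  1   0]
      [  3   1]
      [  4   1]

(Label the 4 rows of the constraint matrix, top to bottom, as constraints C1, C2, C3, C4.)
Optimal: p = 0, q = 10
Slack at optimum:
  C1: slack = 0 (binding)
  C2: slack = 9
  C3: slack = 18
  C4: slack = 21
  p ≥ 0: p = 0 (binding)
  q ≥ 0: q = 10
Binding constraints: C1, p ≥ 0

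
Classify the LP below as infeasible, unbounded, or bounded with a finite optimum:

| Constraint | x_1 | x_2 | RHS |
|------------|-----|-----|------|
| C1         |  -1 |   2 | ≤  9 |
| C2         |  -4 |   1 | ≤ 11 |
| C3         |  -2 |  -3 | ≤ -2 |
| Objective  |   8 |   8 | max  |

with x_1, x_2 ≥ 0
Feasible point: (0, 1) satisfies every constraint, so the LP is feasible.
Direction d = (1, 0): for each constraint row a, a·d ≤ 0 —
  (-1)(1) + (2)(0) = -1 ≤ 0
  (-4)(1) + (1)(0) = -4 ≤ 0
  (-2)(1) + (-3)(0) = -2 ≤ 0
and d ≥ 0, so (0, 1) + t·d stays feasible for every t ≥ 0. Along this ray z = 8x_1 + 8x_2 changes by 8 per unit t, so z → +∞.

Unbounded — the objective can increase without bound over the feasible region.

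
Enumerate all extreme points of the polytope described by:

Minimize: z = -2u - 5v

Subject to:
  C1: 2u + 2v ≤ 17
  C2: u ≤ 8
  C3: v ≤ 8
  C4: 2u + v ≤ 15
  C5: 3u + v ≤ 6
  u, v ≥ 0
Each vertex is the intersection of two constraint boundaries that also satisfies all remaining constraints:
  u = 0 and v = 0 → (0, 0)
  3u + v = 6 and v = 0 → (2, 0)
  3u + v = 6 and u = 0 → (0, 6)

Vertices: (0, 0), (2, 0), (0, 6)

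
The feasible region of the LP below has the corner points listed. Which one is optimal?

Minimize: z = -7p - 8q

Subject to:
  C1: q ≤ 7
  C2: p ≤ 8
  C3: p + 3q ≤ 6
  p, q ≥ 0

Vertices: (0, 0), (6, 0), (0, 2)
Evaluating z = -7p - 8q at each vertex:
  (0, 0): z = 0
  (6, 0): z = -42
  (0, 2): z = -16

The smallest value is z = -42, attained at (6, 0).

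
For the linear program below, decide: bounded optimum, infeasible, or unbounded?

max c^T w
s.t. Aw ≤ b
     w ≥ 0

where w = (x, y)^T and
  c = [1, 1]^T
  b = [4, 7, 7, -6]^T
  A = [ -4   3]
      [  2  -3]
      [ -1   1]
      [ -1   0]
Feasible point: (6, 2) satisfies every constraint, so the LP is feasible.
Direction d = (1, 1): for each constraint row a, a·d ≤ 0 —
  (-4)(1) + (3)(1) = -1 ≤ 0
  (2)(1) + (-3)(1) = -1 ≤ 0
  (-1)(1) + (1)(1) = 0 ≤ 0
  (-1)(1) + (0)(1) = -1 ≤ 0
and d ≥ 0, so (6, 2) + t·d stays feasible for every t ≥ 0. Along this ray z = x + y changes by 2 per unit t, so z → +∞.

Unbounded — the objective can increase without bound over the feasible region.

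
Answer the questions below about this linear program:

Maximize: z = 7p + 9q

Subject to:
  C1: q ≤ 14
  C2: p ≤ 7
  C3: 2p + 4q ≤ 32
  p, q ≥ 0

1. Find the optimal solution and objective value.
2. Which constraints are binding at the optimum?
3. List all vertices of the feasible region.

1. p = 7, q = 4.5, z = 89.5
2. C2, C3
3. (0, 0), (7, 0), (7, 4.5), (0, 8)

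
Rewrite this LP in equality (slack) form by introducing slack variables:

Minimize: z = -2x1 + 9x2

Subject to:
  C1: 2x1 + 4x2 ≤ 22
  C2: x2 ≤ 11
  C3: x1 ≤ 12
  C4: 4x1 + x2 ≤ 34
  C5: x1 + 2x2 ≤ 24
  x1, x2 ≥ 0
min z = -2x1 + 9x2

s.t.
  2x1 + 4x2 + s1 = 22
  x2 + s2 = 11
  x1 + s3 = 12
  4x1 + x2 + s4 = 34
  x1 + 2x2 + s5 = 24
  x1, x2, s1, s2, s3, s4, s5 ≥ 0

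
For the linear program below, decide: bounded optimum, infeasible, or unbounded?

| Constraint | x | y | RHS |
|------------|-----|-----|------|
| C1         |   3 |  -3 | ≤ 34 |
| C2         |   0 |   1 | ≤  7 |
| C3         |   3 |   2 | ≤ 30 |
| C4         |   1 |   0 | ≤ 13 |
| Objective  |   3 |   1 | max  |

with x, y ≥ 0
The point (10, 0) satisfies every constraint, so the LP is feasible; the constraints give x ≤ 13 and y ≤ 7, which with x, y ≥ 0 keep the feasible region inside a bounded box. A feasible, bounded LP attains a finite optimum at a vertex.

Evaluating z = 3x + y at each vertex:
  (0, 0): z = 0
  (10, 0): z = 30
  (5.333, 7): z = 23
  (0, 7): z = 7

Feasible with finite optimum z* = 30 at (10, 0).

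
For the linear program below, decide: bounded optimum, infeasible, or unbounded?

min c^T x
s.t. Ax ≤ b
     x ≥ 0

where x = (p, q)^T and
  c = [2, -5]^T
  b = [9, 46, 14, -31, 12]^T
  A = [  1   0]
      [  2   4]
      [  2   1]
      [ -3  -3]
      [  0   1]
The point (0, 11.5) satisfies every constraint, so the LP is feasible; the constraints give p ≤ 9 and q ≤ 12, which with p, q ≥ 0 keep the feasible region inside a bounded box. A feasible, bounded LP attains a finite optimum at a vertex.

Evaluating z = 2p - 5q at each vertex:
  (3.667, 6.667): z = -26
  (1.667, 10.67): z = -50
  (0, 11.5): z = -57.5
  (0, 10.33): z = -51.67

Bounded optimum: z* = -57.5 at (0, 11.5).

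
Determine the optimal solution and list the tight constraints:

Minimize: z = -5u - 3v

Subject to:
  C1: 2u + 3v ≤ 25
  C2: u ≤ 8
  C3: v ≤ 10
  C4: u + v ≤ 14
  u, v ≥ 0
Optimal: u = 8, v = 3
Slack at optimum:
  C1: slack = 0 (binding)
  C2: slack = 0 (binding)
  C3: slack = 7
  C4: slack = 3
  u ≥ 0: u = 8
  v ≥ 0: v = 3
Binding constraints: C1, C2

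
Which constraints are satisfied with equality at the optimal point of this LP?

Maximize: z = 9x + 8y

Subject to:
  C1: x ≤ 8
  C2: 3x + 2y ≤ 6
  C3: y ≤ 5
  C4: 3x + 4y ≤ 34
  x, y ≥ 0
Optimal: x = 0, y = 3
Slack at optimum:
  C1: slack = 8
  C2: slack = 0 (binding)
  C3: slack = 2
  C4: slack = 22
  x ≥ 0: x = 0 (binding)
  y ≥ 0: y = 3
Binding constraints: C2, x ≥ 0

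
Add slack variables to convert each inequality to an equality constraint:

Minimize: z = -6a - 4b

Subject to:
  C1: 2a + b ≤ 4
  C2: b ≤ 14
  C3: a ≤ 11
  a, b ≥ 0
min z = -6a - 4b

s.t.
  2a + b + s1 = 4
  b + s2 = 14
  a + s3 = 11
  a, b, s1, s2, s3 ≥ 0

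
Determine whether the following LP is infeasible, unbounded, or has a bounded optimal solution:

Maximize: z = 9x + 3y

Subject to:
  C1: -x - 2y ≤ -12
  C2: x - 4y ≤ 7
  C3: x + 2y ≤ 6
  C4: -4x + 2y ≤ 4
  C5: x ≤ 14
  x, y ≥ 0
C3 requires x + 2y ≤ 6, while C1 (-x - 2y ≤ -12) is equivalent to x + 2y ≥ 12. Together they would need 12 ≤ x + 2y ≤ 6, which is impossible since 12 > 6. No point satisfies all constraints.

Infeasible: no point satisfies all constraints simultaneously.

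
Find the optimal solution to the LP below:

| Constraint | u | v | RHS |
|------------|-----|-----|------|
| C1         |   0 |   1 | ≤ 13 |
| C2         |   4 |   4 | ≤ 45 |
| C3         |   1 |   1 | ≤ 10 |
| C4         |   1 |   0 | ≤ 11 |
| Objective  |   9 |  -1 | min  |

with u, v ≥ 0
u = 0, v = 10, z = -10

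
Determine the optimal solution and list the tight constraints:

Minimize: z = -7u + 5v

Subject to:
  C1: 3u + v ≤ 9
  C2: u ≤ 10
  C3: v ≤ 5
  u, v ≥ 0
Optimal: u = 3, v = 0
Slack at optimum:
  C1: slack = 0 (binding)
  C2: slack = 7
  C3: slack = 5
  u ≥ 0: u = 3
  v ≥ 0: v = 0 (binding)
Binding constraints: C1, v ≥ 0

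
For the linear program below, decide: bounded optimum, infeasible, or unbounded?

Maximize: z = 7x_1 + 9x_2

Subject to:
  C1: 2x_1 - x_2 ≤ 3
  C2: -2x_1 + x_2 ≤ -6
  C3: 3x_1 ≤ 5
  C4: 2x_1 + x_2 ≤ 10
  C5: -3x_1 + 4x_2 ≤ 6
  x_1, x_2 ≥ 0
C1 requires 2x_1 - x_2 ≤ 3, while C2 (-2x_1 + x_2 ≤ -6) is equivalent to 2x_1 - x_2 ≥ 6. Together they would need 6 ≤ 2x_1 - x_2 ≤ 3, which is impossible since 6 > 3. No point satisfies all constraints.

Infeasible — the constraint set is empty.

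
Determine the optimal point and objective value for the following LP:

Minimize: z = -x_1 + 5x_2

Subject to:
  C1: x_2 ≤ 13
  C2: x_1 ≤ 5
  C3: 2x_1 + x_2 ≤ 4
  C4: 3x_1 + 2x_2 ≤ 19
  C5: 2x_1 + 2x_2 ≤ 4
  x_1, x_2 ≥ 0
Each vertex is the intersection of two constraint boundaries that also satisfies all remaining constraints:
  x_1 = 0 and x_2 = 0 → (0, 0)
  2x_1 + x_2 = 4 and 2x_1 + 2x_2 = 4 → (2, 0)
  2x_1 + 2x_2 = 4 and x_1 = 0 → (0, 2)

Evaluating z = -x_1 + 5x_2 at each vertex:
  (0, 0): z = 0
  (2, 0): z = -2
  (0, 2): z = 10

The minimum is at (2, 0) with z = -2.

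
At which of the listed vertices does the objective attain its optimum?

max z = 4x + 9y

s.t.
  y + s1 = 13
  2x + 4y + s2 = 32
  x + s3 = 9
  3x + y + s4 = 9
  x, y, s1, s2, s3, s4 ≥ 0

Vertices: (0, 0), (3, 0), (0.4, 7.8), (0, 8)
Evaluating z = 4x + 9y at each vertex:
  (0, 0): z = 0
  (3, 0): z = 12
  (0.4, 7.8): z = 71.8
  (0, 8): z = 72

The largest value is z = 72, attained at (0, 8).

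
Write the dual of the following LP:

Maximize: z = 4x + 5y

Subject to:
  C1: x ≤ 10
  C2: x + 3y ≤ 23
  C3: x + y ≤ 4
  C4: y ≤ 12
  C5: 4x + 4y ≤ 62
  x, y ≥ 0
Minimize: z = 10y1 + 23y2 + 4y3 + 12y4 + 62y5

Subject to:
  C1: -y1 - y2 - y3 - 4y5 ≤ -4
  C2: -3y2 - y3 - y4 - 4y5 ≤ -5
  y1, y2, y3, y4, y5 ≥ 0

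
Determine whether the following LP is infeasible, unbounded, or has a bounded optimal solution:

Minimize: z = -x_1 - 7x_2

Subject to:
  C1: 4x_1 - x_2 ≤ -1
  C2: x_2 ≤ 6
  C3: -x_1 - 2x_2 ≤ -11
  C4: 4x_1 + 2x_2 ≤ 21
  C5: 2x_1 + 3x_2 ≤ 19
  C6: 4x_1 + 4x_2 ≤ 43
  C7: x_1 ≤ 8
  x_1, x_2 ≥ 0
The point (0.5, 6) satisfies every constraint, so the LP is feasible; the constraints give x_1 ≤ 8 and x_2 ≤ 6, which with x_1, x_2 ≥ 0 keep the feasible region inside a bounded box. A feasible, bounded LP attains a finite optimum at a vertex.

Bounded optimum: z* = -42.5 at (0.5, 6).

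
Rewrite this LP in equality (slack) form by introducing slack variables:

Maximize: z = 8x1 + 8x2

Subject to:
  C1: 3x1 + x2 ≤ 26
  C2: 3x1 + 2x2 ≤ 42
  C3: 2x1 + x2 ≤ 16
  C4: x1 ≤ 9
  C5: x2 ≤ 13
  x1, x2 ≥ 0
max z = 8x1 + 8x2

s.t.
  3x1 + x2 + s1 = 26
  3x1 + 2x2 + s2 = 42
  2x1 + x2 + s3 = 16
  x1 + s4 = 9
  x2 + s5 = 13
  x1, x2, s1, s2, s3, s4, s5 ≥ 0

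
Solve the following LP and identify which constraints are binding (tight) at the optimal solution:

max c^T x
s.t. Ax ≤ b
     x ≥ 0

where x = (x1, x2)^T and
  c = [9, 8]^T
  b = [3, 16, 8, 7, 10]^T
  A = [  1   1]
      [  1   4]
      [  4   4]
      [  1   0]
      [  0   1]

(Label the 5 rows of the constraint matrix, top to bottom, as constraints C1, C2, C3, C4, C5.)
Optimal: x1 = 2, x2 = 0
Slack at optimum:
  C1: slack = 1
  C2: slack = 14
  C3: slack = 0 (binding)
  C4: slack = 5
  C5: slack = 10
  x1 ≥ 0: x1 = 2
  x2 ≥ 0: x2 = 0 (binding)
Binding constraints: C3, x2 ≥ 0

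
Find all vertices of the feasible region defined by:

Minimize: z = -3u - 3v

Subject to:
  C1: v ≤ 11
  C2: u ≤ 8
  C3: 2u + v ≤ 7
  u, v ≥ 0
Each vertex is the intersection of two constraint boundaries that also satisfies all remaining constraints:
  u = 0 and v = 0 → (0, 0)
  2u + v = 7 and v = 0 → (3.5, 0)
  2u + v = 7 and u = 0 → (0, 7)

Vertices: (0, 0), (3.5, 0), (0, 7)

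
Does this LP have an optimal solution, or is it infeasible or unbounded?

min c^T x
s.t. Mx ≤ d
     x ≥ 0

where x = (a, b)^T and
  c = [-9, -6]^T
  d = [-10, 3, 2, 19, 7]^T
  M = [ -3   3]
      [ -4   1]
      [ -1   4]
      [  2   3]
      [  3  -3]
One constraint requires 3a - 3b ≤ 7, while the constraint -3a + 3b ≤ -10 is equivalent to 3a - 3b ≥ 10. Together they would need 10 ≤ 3a - 3b ≤ 7, which is impossible since 10 > 7. No point satisfies all constraints.

Infeasible: no point satisfies all constraints simultaneously.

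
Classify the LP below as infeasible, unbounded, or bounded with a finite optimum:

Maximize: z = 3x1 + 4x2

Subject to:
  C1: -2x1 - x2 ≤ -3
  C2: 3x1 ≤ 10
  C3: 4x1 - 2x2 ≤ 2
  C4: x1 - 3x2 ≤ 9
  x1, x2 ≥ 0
Feasible point: (1, 1) satisfies every constraint, so the LP is feasible.
Direction d = (0, 1): for each constraint row a, a·d ≤ 0 —
  (-2)(0) + (-1)(1) = -1 ≤ 0
  (3)(0) + (0)(1) = 0 ≤ 0
  (4)(0) + (-2)(1) = -2 ≤ 0
  (1)(0) + (-3)(1) = -3 ≤ 0
and d ≥ 0, so (1, 1) + t·d stays feasible for every t ≥ 0. Along this ray z = 3x1 + 4x2 changes by 4 per unit t, so z → +∞.

Unbounded — the objective can increase without bound over the feasible region.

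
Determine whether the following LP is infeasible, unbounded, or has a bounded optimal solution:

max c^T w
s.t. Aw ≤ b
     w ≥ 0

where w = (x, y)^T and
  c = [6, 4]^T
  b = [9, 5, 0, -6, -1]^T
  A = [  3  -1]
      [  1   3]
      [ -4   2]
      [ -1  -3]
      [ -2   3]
One constraint requires x + 3y ≤ 5, while the constraint -x - 3y ≤ -6 is equivalent to x + 3y ≥ 6. Together they would need 6 ≤ x + 3y ≤ 5, which is impossible since 6 > 5. No point satisfies all constraints.

Infeasible: no point satisfies all constraints simultaneously.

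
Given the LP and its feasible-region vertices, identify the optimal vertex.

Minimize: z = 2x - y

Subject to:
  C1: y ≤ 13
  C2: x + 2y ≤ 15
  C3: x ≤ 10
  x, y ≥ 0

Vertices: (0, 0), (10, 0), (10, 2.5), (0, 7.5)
Evaluating z = 2x - y at each vertex:
  (0, 0): z = 0
  (10, 0): z = 20
  (10, 2.5): z = 17.5
  (0, 7.5): z = -7.5

The smallest value is z = -7.5, attained at (0, 7.5).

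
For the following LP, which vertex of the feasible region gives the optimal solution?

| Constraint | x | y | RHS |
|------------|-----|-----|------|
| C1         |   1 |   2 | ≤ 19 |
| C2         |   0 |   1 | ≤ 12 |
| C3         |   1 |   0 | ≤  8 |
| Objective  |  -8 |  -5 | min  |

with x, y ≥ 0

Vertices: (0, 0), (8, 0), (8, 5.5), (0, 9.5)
(8, 5.5) with z = -91.5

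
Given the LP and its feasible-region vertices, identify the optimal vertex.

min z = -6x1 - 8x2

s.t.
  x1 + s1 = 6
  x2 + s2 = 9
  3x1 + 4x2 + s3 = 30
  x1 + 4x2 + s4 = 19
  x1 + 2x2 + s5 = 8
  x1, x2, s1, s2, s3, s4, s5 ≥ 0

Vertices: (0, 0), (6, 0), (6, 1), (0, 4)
Evaluating z = -6x1 - 8x2 at each vertex:
  (0, 0): z = 0
  (6, 0): z = -36
  (6, 1): z = -44
  (0, 4): z = -32

The smallest value is z = -44, attained at (6, 1).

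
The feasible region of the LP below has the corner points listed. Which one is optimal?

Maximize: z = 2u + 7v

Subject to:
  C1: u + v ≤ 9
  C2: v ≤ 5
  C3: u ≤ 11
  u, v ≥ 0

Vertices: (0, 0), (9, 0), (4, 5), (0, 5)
Evaluating z = 2u + 7v at each vertex:
  (0, 0): z = 0
  (9, 0): z = 18
  (4, 5): z = 43
  (0, 5): z = 35

The largest value is z = 43, attained at (4, 5).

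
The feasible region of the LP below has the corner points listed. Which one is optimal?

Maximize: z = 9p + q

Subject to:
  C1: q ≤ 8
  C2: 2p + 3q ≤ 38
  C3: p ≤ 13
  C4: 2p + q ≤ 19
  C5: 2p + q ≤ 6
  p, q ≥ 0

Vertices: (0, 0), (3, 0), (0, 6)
(3, 0) with z = 27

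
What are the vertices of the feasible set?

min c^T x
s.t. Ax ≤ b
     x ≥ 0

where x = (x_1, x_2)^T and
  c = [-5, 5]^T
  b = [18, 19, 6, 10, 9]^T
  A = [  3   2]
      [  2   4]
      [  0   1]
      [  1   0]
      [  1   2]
Each vertex is the intersection of two constraint boundaries that also satisfies all remaining constraints:
  x_1 = 0 and x_2 = 0 → (0, 0)
  3x_1 + 2x_2 = 18 and x_2 = 0 → (6, 0)
  3x_1 + 2x_2 = 18 and x_1 + 2x_2 = 9 → (4.5, 2.25)
  x_1 + 2x_2 = 9 and x_1 = 0 → (0, 4.5)

Vertices: (0, 0), (6, 0), (4.5, 2.25), (0, 4.5)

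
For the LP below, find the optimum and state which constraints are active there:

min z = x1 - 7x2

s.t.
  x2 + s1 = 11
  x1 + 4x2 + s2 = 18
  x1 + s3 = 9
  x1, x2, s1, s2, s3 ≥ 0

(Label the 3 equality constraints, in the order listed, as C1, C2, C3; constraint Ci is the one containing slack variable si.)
Optimal: x1 = 0, x2 = 4.5
Slack at optimum:
  C1: slack = 6.5
  C2: slack = 0 (binding)
  C3: slack = 9
  x1 ≥ 0: x1 = 0 (binding)
  x2 ≥ 0: x2 = 4.5
Binding constraints: C2, x1 ≥ 0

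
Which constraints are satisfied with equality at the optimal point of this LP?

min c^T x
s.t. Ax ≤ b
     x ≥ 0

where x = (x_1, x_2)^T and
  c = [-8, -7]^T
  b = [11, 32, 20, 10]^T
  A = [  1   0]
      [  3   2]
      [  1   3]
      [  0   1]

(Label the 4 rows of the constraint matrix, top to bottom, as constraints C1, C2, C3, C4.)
Optimal: x_1 = 8, x_2 = 4
Slack at optimum:
  C1: slack = 3
  C2: slack = 0 (binding)
  C3: slack = 0 (binding)
  C4: slack = 6
  x_1 ≥ 0: x_1 = 8
  x_2 ≥ 0: x_2 = 4
Binding constraints: C2, C3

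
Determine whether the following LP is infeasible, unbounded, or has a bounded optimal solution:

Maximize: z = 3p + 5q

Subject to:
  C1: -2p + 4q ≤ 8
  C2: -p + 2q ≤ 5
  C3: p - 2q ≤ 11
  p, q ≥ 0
Feasible point: (0, 0) satisfies every constraint, so the LP is feasible.
Direction d = (2, 1): for each constraint row a, a·d ≤ 0 —
  (-2)(2) + (4)(1) = 0 ≤ 0
  (-1)(2) + (2)(1) = 0 ≤ 0
  (1)(2) + (-2)(1) = 0 ≤ 0
and d ≥ 0, so (0, 0) + t·d stays feasible for every t ≥ 0. Along this ray z = 3p + 5q changes by 11 per unit t, so z → +∞.

Unbounded: there is a feasible ray along which z → +∞.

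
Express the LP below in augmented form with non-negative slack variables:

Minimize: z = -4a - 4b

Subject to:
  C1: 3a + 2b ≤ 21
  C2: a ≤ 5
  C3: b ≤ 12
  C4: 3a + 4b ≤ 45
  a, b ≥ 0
min z = -4a - 4b

s.t.
  3a + 2b + s1 = 21
  a + s2 = 5
  b + s3 = 12
  3a + 4b + s4 = 45
  a, b, s1, s2, s3, s4 ≥ 0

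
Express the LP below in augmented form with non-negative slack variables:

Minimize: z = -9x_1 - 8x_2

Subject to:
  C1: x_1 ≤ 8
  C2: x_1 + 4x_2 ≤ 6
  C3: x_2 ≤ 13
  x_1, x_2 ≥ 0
min z = -9x_1 - 8x_2

s.t.
  x_1 + s1 = 8
  x_1 + 4x_2 + s2 = 6
  x_2 + s3 = 13
  x_1, x_2, s1, s2, s3 ≥ 0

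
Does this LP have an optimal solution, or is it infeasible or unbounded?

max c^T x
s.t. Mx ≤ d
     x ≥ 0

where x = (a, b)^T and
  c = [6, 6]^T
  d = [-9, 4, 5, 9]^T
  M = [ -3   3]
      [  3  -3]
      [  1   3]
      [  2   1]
One constraint requires 3a - 3b ≤ 4, while the constraint -3a + 3b ≤ -9 is equivalent to 3a - 3b ≥ 9. Together they would need 9 ≤ 3a - 3b ≤ 4, which is impossible since 9 > 4. No point satisfies all constraints.

Infeasible — the constraint set is empty.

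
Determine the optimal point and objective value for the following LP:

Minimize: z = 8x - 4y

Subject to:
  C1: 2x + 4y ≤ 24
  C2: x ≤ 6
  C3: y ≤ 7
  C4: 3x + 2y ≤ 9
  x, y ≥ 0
Each vertex is the intersection of two constraint boundaries that also satisfies all remaining constraints:
  x = 0 and y = 0 → (0, 0)
  3x + 2y = 9 and y = 0 → (3, 0)
  3x + 2y = 9 and x = 0 → (0, 4.5)

Evaluating z = 8x - 4y at each vertex:
  (0, 0): z = 0
  (3, 0): z = 24
  (0, 4.5): z = -18

The minimum is at (0, 4.5) with z = -18.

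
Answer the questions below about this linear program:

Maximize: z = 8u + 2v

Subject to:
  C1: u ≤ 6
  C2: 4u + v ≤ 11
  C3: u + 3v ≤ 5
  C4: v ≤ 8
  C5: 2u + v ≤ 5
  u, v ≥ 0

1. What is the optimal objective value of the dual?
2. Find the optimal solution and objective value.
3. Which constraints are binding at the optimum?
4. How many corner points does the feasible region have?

1. 20 (by strong duality, equal to the primal optimum)
2. u = 2.5, v = 0, z = 20
3. C5, v ≥ 0
4. 4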